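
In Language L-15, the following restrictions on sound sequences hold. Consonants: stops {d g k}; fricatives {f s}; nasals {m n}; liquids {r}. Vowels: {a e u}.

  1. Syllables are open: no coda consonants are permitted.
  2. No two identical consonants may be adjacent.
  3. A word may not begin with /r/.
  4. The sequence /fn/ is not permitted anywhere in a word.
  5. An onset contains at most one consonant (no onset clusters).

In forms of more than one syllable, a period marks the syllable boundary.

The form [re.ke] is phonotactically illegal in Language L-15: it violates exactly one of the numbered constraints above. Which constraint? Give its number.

[re.ke]: word begins with /r/.
This is a violation of constraint 3: "A word may not begin with /r/."
The remaining constraints (1, 2, 4, 5) are satisfied.

3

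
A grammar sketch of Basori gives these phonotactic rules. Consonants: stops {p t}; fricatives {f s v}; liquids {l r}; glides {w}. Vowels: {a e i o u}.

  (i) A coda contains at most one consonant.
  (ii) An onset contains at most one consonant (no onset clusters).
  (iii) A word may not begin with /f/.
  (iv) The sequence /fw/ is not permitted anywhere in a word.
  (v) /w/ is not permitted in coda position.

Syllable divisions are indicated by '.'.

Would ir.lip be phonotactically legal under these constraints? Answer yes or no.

ir.lip — σ1 onset /∅/, coda /r/ ok; σ2 onset /l/, coda /p/ ok → phonotactically legal

yes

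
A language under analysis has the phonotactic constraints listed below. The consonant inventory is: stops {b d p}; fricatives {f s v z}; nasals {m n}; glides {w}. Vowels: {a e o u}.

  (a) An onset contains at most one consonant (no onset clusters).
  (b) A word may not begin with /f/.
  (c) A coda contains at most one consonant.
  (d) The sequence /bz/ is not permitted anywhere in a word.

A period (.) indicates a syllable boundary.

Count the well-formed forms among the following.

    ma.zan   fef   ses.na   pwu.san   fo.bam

2

ma.zan — σ1 onset /m/, coda /∅/ ok; σ2 onset /z/, coda /n/ ok → well-formed
fef — violates constraint (b): word begins with /f/ → ill-formed
ses.na — σ1 onset /s/, coda /s/ ok; σ2 onset /n/, coda /∅/ ok → well-formed
pwu.san — violates constraint (a): syllable 1 onset /pw/ has 2 consonants (> 1) → ill-formed
fo.bam — violates constraint (b): word begins with /f/ → ill-formed
Well-formed: ma.zan, ses.na → 2.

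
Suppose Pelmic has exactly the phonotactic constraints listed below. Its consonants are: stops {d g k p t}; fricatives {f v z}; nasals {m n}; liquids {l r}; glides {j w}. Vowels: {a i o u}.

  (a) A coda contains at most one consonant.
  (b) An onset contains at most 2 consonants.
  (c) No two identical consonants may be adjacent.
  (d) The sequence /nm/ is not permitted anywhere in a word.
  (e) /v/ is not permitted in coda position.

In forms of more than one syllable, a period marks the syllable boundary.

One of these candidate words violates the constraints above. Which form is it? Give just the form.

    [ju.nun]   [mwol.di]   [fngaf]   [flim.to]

[ju.nun] — σ1 onset /j/, coda /∅/ ok; σ2 onset /n/, coda /n/ ok → phonotactically legal
[mwol.di] — σ1 onset /mw/ (2C), coda /l/ ok; σ2 onset /d/, coda /∅/ ok → phonotactically legal
[fngaf] — violates constraint (b): syllable 1 onset /fng/ has 3 consonants (> 2) → phonotactically illegal
[flim.to] — σ1 onset /fl/ (2C), coda /m/ ok; σ2 onset /t/, coda /∅/ ok → phonotactically legal

[fngaf]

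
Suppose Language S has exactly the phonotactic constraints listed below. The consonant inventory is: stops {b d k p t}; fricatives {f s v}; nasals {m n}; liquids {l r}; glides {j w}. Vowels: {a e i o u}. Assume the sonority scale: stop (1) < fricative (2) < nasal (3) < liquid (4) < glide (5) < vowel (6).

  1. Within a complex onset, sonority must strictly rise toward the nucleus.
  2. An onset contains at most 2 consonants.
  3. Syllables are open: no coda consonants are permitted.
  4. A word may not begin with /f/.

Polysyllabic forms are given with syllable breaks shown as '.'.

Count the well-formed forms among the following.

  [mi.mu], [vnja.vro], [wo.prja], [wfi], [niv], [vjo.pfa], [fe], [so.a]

[mi.mu] — σ1 onset /m/, coda /∅/ ok; σ2 onset /m/, coda /∅/ ok → well-formed
[vnja.vro] — violates constraint 2: syllable 1 onset /vnj/ has 3 consonants (> 2) → ill-formed
[wo.prja] — violates constraint 2: syllable 2 onset /prj/ has 3 consonants (> 2) → ill-formed
[wfi] — violates constraint 1: syllable 1 onset /wf/: /w/ (glide, 5) → /f/ (fricative, 2) does not rise → ill-formed
[niv] — violates constraint 3: syllable 1 coda /v/ has 1 consonant (> 0) → ill-formed
[vjo.pfa] — σ1 onset /vj/ (2→5 rises), coda /∅/ ok; σ2 onset /pf/ (1→2 rises), coda /∅/ ok → well-formed
[fe] — violates constraint 4: word begins with /f/ → ill-formed
[so.a] — σ1 onset /s/, coda /∅/ ok; σ2 onset /∅/, coda /∅/ ok → well-formed
Well-formed: [mi.mu], [vjo.pfa], [so.a] → 3.

3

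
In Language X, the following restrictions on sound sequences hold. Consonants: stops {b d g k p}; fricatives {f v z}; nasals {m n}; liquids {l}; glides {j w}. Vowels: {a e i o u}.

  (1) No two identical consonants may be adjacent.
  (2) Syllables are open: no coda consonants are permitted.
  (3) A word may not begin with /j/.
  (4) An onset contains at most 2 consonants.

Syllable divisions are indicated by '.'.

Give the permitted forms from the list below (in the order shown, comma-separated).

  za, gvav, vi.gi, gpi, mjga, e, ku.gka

za, vi.gi, gpi, e, ku.gka

za — σ1 onset /z/, coda /∅/ ok → permitted
gvav — violates constraint 2: syllable 1 coda /v/ has 1 consonant (> 0) → not permitted
vi.gi — σ1 onset /v/, coda /∅/ ok; σ2 onset /g/, coda /∅/ ok → permitted
gpi — σ1 onset /gp/ (2C), coda /∅/ ok → permitted
mjga — violates constraint 4: syllable 1 onset /mjg/ has 3 consonants (> 2) → not permitted
e — σ1 onset /∅/, coda /∅/ ok → permitted
ku.gka — σ1 onset /k/, coda /∅/ ok; σ2 onset /gk/ (2C), coda /∅/ ok → permitted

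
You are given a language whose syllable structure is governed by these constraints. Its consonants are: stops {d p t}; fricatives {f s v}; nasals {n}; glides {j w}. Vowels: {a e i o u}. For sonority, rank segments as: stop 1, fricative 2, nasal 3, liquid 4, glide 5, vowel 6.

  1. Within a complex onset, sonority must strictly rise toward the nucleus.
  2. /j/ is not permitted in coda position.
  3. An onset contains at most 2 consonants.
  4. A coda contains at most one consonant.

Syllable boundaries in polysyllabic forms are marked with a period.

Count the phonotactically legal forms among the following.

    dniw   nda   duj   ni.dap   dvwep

dniw — σ1 onset /dn/ (1→3 rises), coda /w/ ok → phonotactically legal
nda — violates constraint 1: syllable 1 onset /nd/: /n/ (nasal, 3) → /d/ (stop, 1) does not rise → phonotactically illegal
duj — violates constraint 2: syllable 1 coda contains /j/ → phonotactically illegal
ni.dap — σ1 onset /n/, coda /∅/ ok; σ2 onset /d/, coda /p/ ok → phonotactically legal
dvwep — violates constraint 3: syllable 1 onset /dvw/ has 3 consonants (> 2) → phonotactically illegal
Phonotactically legal: dniw, ni.dap → 2.

2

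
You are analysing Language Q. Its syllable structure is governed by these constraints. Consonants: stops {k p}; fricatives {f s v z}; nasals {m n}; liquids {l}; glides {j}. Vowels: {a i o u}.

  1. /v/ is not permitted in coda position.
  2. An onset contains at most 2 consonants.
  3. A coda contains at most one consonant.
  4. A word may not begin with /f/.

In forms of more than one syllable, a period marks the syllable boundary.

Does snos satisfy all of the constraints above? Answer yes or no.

snos — σ1 onset /sn/ (2C), coda /s/ ok → phonotactically legal

yes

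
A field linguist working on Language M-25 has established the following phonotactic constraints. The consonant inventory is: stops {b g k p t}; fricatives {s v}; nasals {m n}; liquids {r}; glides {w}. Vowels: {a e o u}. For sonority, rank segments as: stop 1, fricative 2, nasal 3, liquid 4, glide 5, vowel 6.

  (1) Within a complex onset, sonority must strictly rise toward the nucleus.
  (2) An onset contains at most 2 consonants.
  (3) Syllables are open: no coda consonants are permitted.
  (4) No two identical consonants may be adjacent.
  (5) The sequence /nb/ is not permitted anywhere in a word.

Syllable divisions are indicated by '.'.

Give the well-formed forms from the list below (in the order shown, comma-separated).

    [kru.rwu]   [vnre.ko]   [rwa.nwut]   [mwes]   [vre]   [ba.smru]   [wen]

[kru.rwu], [vre]

[kru.rwu] — σ1 onset /kr/ (1→4 rises), coda /∅/ ok; σ2 onset /rw/ (4→5 rises), coda /∅/ ok → well-formed
[vnre.ko] — violates constraint 2: syllable 1 onset /vnr/ has 3 consonants (> 2) → ill-formed
[rwa.nwut] — violates constraint 3: syllable 2 coda /t/ has 1 consonant (> 0) → ill-formed
[mwes] — violates constraint 3: syllable 1 coda /s/ has 1 consonant (> 0) → ill-formed
[vre] — σ1 onset /vr/ (2→4 rises), coda /∅/ ok → well-formed
[ba.smru] — violates constraint 2: syllable 2 onset /smr/ has 3 consonants (> 2) → ill-formed
[wen] — violates constraint 3: syllable 1 coda /n/ has 1 consonant (> 0) → ill-formed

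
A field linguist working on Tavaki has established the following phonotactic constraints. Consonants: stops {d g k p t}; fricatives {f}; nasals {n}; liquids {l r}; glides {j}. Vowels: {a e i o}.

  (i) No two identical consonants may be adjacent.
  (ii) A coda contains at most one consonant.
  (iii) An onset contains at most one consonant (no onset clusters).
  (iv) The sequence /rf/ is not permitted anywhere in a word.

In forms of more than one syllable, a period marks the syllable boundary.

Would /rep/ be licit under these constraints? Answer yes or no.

yes

/rep/ — σ1 onset /r/, coda /p/ ok → licit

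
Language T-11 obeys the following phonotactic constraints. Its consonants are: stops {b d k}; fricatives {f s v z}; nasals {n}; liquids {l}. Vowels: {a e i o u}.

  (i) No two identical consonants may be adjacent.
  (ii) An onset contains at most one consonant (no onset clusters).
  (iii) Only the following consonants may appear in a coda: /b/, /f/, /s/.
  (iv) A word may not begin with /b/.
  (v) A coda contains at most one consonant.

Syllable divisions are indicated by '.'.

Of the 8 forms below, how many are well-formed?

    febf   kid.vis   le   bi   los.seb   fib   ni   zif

febf — violates constraint (v): syllable 1 coda /bf/ has 2 consonants (> 1) → ill-formed
kid.vis — violates constraint (iii): syllable 1 coda contains /d/, which is not a licensed coda consonant → ill-formed
le — σ1 onset /l/, coda /∅/ ok → well-formed
bi — violates constraint (iv): word begins with /b/ → ill-formed
los.seb — violates constraint (i): adjacent identical consonants /ss/ → ill-formed
fib — σ1 onset /f/, coda /b/ ok → well-formed
ni — σ1 onset /n/, coda /∅/ ok → well-formed
zif — σ1 onset /z/, coda /f/ ok → well-formed
Well-formed: le, fib, ni, zif → 4.

4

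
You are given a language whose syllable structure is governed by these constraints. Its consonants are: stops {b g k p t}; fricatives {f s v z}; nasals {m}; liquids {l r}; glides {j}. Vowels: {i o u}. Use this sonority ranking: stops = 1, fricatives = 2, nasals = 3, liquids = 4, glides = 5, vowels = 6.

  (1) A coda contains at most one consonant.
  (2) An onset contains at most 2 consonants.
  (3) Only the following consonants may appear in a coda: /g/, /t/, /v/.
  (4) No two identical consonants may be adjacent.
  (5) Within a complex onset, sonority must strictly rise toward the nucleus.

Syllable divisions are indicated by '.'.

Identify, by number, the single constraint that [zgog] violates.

[zgog]: syllable 1 onset /zg/: /z/ (fricative, 2) → /g/ (stop, 1) does not rise.
This is a violation of constraint 5: "Within a complex onset, sonority must strictly rise toward the nucleus."
The remaining constraints (1, 2, 3, 4) are satisfied.

5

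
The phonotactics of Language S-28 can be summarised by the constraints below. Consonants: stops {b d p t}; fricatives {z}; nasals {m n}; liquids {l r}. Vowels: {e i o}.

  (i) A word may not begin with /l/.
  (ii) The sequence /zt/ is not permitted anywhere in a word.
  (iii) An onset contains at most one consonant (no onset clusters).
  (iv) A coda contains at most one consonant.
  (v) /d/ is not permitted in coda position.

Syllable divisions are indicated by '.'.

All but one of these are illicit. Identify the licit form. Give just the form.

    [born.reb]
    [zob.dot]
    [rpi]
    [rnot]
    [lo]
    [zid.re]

[born.reb] — violates constraint (iv): syllable 1 coda /rn/ has 2 consonants (> 1) → illicit
[zob.dot] — σ1 onset /z/, coda /b/ ok; σ2 onset /d/, coda /t/ ok → licit
[rpi] — violates constraint (iii): syllable 1 onset /rp/ has 2 consonants (> 1) → illicit
[rnot] — violates constraint (iii): syllable 1 onset /rn/ has 2 consonants (> 1) → illicit
[lo] — violates constraint (i): word begins with /l/ → illicit
[zid.re] — violates constraint (v): syllable 1 coda contains /d/ → illicit

[zob.dot]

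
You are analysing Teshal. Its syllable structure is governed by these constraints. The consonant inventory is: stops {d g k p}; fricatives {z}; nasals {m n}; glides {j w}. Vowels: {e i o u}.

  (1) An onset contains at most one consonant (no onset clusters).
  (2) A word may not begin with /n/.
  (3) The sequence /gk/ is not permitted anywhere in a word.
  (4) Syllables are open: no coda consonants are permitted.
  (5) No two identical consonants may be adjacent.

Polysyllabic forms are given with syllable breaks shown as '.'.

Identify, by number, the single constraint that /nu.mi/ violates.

/nu.mi/: word begins with /n/.
This is a violation of constraint 2: "A word may not begin with /n/."
The remaining constraints (1, 3, 4, 5) are satisfied.

2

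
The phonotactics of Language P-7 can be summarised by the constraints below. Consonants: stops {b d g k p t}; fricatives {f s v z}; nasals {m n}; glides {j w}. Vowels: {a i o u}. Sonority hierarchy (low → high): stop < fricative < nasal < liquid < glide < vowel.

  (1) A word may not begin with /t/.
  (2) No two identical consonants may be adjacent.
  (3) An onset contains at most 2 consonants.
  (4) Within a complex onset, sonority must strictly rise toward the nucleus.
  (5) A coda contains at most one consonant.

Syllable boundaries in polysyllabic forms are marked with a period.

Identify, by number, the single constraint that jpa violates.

4

jpa: syllable 1 onset /jp/: /j/ (glide, 5) → /p/ (stop, 1) does not rise.
This is a violation of constraint 4: "Within a complex onset, sonority must strictly rise toward the nucleus."
The remaining constraints (1, 2, 3, 5) are satisfied.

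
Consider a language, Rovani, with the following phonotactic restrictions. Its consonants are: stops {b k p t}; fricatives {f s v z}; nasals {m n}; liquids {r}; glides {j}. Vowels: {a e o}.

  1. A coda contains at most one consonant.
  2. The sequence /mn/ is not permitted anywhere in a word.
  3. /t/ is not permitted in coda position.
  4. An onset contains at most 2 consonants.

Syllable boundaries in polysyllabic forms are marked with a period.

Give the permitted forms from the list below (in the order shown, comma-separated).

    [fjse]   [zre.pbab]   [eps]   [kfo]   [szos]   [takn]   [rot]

[fjse] — violates constraint 4: syllable 1 onset /fjs/ has 3 consonants (> 2) → not permitted
[zre.pbab] — σ1 onset /zr/ (2C), coda /∅/ ok; σ2 onset /pb/ (2C), coda /b/ ok → permitted
[eps] — violates constraint 1: syllable 1 coda /ps/ has 2 consonants (> 1) → not permitted
[kfo] — σ1 onset /kf/ (2C), coda /∅/ ok → permitted
[szos] — σ1 onset /sz/ (2C), coda /s/ ok → permitted
[takn] — violates constraint 1: syllable 1 coda /kn/ has 2 consonants (> 1) → not permitted
[rot] — violates constraint 3: syllable 1 coda contains /t/ → not permitted

[zre.pbab], [kfo], [szos]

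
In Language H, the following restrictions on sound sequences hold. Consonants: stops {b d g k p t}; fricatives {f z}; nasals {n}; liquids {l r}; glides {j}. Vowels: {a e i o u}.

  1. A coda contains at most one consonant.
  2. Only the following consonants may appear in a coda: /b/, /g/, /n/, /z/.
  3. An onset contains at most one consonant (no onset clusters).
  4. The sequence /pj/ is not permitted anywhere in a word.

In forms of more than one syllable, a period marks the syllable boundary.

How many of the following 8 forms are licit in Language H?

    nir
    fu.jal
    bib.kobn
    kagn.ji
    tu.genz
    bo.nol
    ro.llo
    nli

nir — violates constraint 2: syllable 1 coda contains /r/, which is not a licensed coda consonant → illicit
fu.jal — violates constraint 2: syllable 2 coda contains /l/, which is not a licensed coda consonant → illicit
bib.kobn — violates constraint 1: syllable 2 coda /bn/ has 2 consonants (> 1) → illicit
kagn.ji — violates constraint 1: syllable 1 coda /gn/ has 2 consonants (> 1) → illicit
tu.genz — violates constraint 1: syllable 2 coda /nz/ has 2 consonants (> 1) → illicit
bo.nol — violates constraint 2: syllable 2 coda contains /l/, which is not a licensed coda consonant → illicit
ro.llo — violates constraint 3: syllable 2 onset /ll/ has 2 consonants (> 1) → illicit
nli — violates constraint 3: syllable 1 onset /nl/ has 2 consonants (> 1) → illicit
No form is licit → 0.

0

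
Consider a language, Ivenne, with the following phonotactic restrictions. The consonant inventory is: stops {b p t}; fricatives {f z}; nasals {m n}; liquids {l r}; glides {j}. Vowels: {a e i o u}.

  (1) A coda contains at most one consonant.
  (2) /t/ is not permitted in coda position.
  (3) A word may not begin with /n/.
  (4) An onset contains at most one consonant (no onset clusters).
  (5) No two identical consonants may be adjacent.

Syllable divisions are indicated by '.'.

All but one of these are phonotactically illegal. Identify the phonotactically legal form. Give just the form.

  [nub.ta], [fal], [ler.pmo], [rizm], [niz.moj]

[nub.ta] — violates constraint 3: word begins with /n/ → phonotactically illegal
[fal] — σ1 onset /f/, coda /l/ ok → phonotactically legal
[ler.pmo] — violates constraint 4: syllable 2 onset /pm/ has 2 consonants (> 1) → phonotactically illegal
[rizm] — violates constraint 1: syllable 1 coda /zm/ has 2 consonants (> 1) → phonotactically illegal
[niz.moj] — violates constraint 3: word begins with /n/ → phonotactically illegal

[fal]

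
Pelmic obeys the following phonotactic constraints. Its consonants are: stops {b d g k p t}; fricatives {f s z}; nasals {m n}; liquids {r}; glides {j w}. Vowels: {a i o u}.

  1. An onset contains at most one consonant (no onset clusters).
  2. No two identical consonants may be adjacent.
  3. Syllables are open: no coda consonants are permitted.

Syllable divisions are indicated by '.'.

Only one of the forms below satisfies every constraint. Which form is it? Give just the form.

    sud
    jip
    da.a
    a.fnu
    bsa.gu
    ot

da.a

sud — violates constraint 3: syllable 1 coda /d/ has 1 consonant (> 0) → illicit
jip — violates constraint 3: syllable 1 coda /p/ has 1 consonant (> 0) → illicit
da.a — σ1 onset /d/, coda /∅/ ok; σ2 onset /∅/, coda /∅/ ok → licit
a.fnu — violates constraint 1: syllable 2 onset /fn/ has 2 consonants (> 1) → illicit
bsa.gu — violates constraint 1: syllable 1 onset /bs/ has 2 consonants (> 1) → illicit
ot — violates constraint 3: syllable 1 coda /t/ has 1 consonant (> 0) → illicit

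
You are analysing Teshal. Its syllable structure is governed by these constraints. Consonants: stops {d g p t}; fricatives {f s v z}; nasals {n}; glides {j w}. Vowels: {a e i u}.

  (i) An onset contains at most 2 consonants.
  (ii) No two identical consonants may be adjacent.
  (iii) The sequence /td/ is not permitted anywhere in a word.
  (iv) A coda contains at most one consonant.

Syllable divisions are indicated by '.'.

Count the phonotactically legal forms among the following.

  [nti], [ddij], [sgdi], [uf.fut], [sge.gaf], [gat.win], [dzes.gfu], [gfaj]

5

[nti] — σ1 onset /nt/ (2C), coda /∅/ ok → phonotactically legal
[ddij] — violates constraint (ii): adjacent identical consonants /dd/ → phonotactically illegal
[sgdi] — violates constraint (i): syllable 1 onset /sgd/ has 3 consonants (> 2) → phonotactically illegal
[uf.fut] — violates constraint (ii): adjacent identical consonants /ff/ → phonotactically illegal
[sge.gaf] — σ1 onset /sg/ (2C), coda /∅/ ok; σ2 onset /g/, coda /f/ ok → phonotactically legal
[gat.win] — σ1 onset /g/, coda /t/ ok; σ2 onset /w/, coda /n/ ok → phonotactically legal
[dzes.gfu] — σ1 onset /dz/ (2C), coda /s/ ok; σ2 onset /gf/ (2C), coda /∅/ ok → phonotactically legal
[gfaj] — σ1 onset /gf/ (2C), coda /j/ ok → phonotactically legal
Phonotactically legal: [nti], [sge.gaf], [gat.win], [dzes.gfu], [gfaj] → 5.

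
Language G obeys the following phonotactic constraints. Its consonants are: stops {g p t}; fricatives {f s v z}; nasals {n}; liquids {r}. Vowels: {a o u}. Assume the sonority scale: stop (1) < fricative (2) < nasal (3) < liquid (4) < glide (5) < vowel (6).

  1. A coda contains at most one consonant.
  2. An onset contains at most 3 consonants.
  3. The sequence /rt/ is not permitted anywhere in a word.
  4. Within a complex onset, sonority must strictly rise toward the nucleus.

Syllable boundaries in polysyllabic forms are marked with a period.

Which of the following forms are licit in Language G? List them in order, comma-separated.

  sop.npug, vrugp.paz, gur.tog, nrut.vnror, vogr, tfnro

sop.npug — violates constraint 4: syllable 2 onset /np/: /n/ (nasal, 3) → /p/ (stop, 1) does not rise → illicit
vrugp.paz — violates constraint 1: syllable 1 coda /gp/ has 2 consonants (> 1) → illicit
gur.tog — violates constraint 3: contains banned sequence /rt/ → illicit
nrut.vnror — σ1 onset /nr/ (3→4 rises), coda /t/ ok; σ2 onset /vnr/ (2→3→4 rises), coda /r/ ok → licit
vogr — violates constraint 1: syllable 1 coda /gr/ has 2 consonants (> 1) → illicit
tfnro — violates constraint 2: syllable 1 onset /tfnr/ has 4 consonants (> 3) → illicit

nrut.vnror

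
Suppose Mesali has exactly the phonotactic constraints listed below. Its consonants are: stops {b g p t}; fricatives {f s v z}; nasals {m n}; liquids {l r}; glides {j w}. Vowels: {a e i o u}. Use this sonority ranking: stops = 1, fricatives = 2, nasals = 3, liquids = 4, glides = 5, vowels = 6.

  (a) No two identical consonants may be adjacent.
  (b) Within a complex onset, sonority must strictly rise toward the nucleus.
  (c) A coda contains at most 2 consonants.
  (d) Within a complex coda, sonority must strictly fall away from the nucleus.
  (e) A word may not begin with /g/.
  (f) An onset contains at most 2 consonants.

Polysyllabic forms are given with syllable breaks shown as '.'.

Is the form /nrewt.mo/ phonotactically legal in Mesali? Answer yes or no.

yes

/nrewt.mo/ — σ1 onset /nr/ (3→4 rises), coda /wt/ (5→1 falls) ok; σ2 onset /m/, coda /∅/ ok → phonotactically legal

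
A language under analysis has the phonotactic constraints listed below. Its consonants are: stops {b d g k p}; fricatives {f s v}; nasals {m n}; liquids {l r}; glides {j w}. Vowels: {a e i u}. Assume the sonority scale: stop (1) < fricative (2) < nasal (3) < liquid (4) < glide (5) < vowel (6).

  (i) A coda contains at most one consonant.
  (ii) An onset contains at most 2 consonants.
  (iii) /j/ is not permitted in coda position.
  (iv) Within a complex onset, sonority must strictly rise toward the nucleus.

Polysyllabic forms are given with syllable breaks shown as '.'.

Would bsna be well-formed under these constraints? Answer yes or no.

no

bsna — violates constraint (ii): syllable 1 onset /bsn/ has 3 consonants (> 2) → ill-formed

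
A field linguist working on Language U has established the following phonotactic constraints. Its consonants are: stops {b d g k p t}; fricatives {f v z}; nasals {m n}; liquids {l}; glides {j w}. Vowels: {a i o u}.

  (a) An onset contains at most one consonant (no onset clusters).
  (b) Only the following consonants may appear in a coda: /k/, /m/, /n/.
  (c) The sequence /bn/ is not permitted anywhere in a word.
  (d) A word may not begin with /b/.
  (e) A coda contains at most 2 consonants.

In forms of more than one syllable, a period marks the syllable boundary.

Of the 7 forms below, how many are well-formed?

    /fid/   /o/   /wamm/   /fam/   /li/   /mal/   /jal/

/fid/ — violates constraint (b): syllable 1 coda contains /d/, which is not a licensed coda consonant → ill-formed
/o/ — σ1 onset /∅/, coda /∅/ ok → well-formed
/wamm/ — σ1 onset /w/, coda /mm/ (2C) ok → well-formed
/fam/ — σ1 onset /f/, coda /m/ ok → well-formed
/li/ — σ1 onset /l/, coda /∅/ ok → well-formed
/mal/ — violates constraint (b): syllable 1 coda contains /l/, which is not a licensed coda consonant → ill-formed
/jal/ — violates constraint (b): syllable 1 coda contains /l/, which is not a licensed coda consonant → ill-formed
Well-formed: /o/, /wamm/, /fam/, /li/ → 4.

4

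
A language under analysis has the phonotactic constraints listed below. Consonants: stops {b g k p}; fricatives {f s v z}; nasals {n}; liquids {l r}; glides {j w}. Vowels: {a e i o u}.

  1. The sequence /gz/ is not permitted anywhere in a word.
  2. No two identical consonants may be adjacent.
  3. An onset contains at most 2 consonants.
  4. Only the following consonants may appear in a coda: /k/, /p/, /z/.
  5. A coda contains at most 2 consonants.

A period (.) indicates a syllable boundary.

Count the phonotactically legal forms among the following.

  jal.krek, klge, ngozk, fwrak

1

jal.krek — violates constraint 4: syllable 1 coda contains /l/, which is not a licensed coda consonant → phonotactically illegal
klge — violates constraint 3: syllable 1 onset /klg/ has 3 consonants (> 2) → phonotactically illegal
ngozk — σ1 onset /ng/ (2C), coda /zk/ (2C) ok → phonotactically legal
fwrak — violates constraint 3: syllable 1 onset /fwr/ has 3 consonants (> 2) → phonotactically illegal
Phonotactically legal: ngozk → 1.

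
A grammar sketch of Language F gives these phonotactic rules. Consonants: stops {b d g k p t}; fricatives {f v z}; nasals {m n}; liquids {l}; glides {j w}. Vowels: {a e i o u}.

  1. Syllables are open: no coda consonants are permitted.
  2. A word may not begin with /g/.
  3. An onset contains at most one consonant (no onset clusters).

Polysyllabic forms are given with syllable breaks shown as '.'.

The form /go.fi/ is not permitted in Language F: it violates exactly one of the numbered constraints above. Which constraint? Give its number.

2

/go.fi/: word begins with /g/.
This is a violation of constraint 2: "A word may not begin with /g/."
The remaining constraints (1, 3) are satisfied.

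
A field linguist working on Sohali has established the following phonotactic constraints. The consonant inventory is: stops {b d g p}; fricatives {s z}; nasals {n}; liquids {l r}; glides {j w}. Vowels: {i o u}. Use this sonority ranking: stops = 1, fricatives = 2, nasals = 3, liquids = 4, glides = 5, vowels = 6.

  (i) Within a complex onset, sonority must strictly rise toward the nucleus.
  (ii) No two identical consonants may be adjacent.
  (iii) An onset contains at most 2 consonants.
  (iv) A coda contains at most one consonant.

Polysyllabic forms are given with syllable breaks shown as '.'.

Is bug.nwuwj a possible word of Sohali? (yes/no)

no

bug.nwuwj — violates constraint (iv): syllable 2 coda /wj/ has 2 consonants (> 1) → ill-formed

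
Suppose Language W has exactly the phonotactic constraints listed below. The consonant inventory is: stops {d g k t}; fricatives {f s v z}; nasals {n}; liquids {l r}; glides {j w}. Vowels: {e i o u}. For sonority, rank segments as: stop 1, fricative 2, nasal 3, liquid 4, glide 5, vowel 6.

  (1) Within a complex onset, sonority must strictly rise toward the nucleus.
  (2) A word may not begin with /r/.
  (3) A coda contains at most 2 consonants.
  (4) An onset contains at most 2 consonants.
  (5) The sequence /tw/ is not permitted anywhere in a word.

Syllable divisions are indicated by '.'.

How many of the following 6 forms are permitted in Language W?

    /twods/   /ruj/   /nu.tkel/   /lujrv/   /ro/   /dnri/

0

/twods/ — violates constraint 5: contains banned sequence /tw/ → not permitted
/ruj/ — violates constraint 2: word begins with /r/ → not permitted
/nu.tkel/ — violates constraint 1: syllable 2 onset /tk/: /t/ (stop, 1) → /k/ (stop, 1) does not rise → not permitted
/lujrv/ — violates constraint 3: syllable 1 coda /jrv/ has 3 consonants (> 2) → not permitted
/ro/ — violates constraint 2: word begins with /r/ → not permitted
/dnri/ — violates constraint 4: syllable 1 onset /dnr/ has 3 consonants (> 2) → not permitted
No form is permitted → 0.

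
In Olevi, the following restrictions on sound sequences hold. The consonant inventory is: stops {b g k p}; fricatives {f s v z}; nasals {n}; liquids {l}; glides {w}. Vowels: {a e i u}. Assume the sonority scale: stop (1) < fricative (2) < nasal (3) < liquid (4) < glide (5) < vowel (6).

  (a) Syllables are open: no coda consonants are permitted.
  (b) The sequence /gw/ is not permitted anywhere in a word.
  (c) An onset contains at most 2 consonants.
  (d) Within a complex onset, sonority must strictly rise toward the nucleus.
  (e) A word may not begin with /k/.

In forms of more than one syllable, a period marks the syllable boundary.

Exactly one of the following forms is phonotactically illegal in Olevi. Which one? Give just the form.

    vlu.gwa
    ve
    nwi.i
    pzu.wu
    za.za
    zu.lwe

vlu.gwa

vlu.gwa — violates constraint (b): contains banned sequence /gw/ → phonotactically illegal
ve — σ1 onset /v/, coda /∅/ ok → phonotactically legal
nwi.i — σ1 onset /nw/ (3→5 rises), coda /∅/ ok; σ2 onset /∅/, coda /∅/ ok → phonotactically legal
pzu.wu — σ1 onset /pz/ (1→2 rises), coda /∅/ ok; σ2 onset /w/, coda /∅/ ok → phonotactically legal
za.za — σ1 onset /z/, coda /∅/ ok; σ2 onset /z/, coda /∅/ ok → phonotactically legal
zu.lwe — σ1 onset /z/, coda /∅/ ok; σ2 onset /lw/ (4→5 rises), coda /∅/ ok → phonotactically legal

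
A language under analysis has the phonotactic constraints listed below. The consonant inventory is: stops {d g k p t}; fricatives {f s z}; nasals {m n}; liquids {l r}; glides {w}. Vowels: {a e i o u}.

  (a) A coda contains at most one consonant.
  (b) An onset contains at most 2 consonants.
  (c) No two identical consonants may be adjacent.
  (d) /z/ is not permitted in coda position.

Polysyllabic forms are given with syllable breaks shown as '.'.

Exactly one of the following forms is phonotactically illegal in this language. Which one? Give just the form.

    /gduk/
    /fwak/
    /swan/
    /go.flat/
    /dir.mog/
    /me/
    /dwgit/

/dwgit/

/gduk/ — σ1 onset /gd/ (2C), coda /k/ ok → phonotactically legal
/fwak/ — σ1 onset /fw/ (2C), coda /k/ ok → phonotactically legal
/swan/ — σ1 onset /sw/ (2C), coda /n/ ok → phonotactically legal
/go.flat/ — σ1 onset /g/, coda /∅/ ok; σ2 onset /fl/ (2C), coda /t/ ok → phonotactically legal
/dir.mog/ — σ1 onset /d/, coda /r/ ok; σ2 onset /m/, coda /g/ ok → phonotactically legal
/me/ — σ1 onset /m/, coda /∅/ ok → phonotactically legal
/dwgit/ — violates constraint (b): syllable 1 onset /dwg/ has 3 consonants (> 2) → phonotactically illegal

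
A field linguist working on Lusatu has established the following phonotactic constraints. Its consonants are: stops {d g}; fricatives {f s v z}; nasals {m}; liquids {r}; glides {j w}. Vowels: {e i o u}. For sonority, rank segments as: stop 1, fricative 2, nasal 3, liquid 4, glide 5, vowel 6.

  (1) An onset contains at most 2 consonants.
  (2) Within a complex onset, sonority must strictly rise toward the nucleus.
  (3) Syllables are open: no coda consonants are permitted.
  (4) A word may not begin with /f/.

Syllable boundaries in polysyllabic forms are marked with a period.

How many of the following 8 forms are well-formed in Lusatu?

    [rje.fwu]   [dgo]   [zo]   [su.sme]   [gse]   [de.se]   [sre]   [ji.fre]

[rje.fwu] — σ1 onset /rj/ (4→5 rises), coda /∅/ ok; σ2 onset /fw/ (2→5 rises), coda /∅/ ok → well-formed
[dgo] — violates constraint 2: syllable 1 onset /dg/: /d/ (stop, 1) → /g/ (stop, 1) does not rise → ill-formed
[zo] — σ1 onset /z/, coda /∅/ ok → well-formed
[su.sme] — σ1 onset /s/, coda /∅/ ok; σ2 onset /sm/ (2→3 rises), coda /∅/ ok → well-formed
[gse] — σ1 onset /gs/ (1→2 rises), coda /∅/ ok → well-formed
[de.se] — σ1 onset /d/, coda /∅/ ok; σ2 onset /s/, coda /∅/ ok → well-formed
[sre] — σ1 onset /sr/ (2→4 rises), coda /∅/ ok → well-formed
[ji.fre] — σ1 onset /j/, coda /∅/ ok; σ2 onset /fr/ (2→4 rises), coda /∅/ ok → well-formed
Well-formed: [rje.fwu], [zo], [su.sme], [gse], [de.se], [sre], [ji.fre] → 7.

7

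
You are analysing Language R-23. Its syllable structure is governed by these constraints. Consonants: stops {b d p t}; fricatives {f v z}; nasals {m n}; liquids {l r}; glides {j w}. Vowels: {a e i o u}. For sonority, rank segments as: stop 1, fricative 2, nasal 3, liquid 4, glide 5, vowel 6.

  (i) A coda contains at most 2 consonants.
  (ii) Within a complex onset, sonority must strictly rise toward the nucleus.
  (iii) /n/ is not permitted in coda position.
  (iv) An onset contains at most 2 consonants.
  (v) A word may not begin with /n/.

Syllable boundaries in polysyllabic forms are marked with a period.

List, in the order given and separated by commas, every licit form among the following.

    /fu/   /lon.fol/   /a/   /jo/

/fu/ — σ1 onset /f/, coda /∅/ ok → licit
/lon.fol/ — violates constraint (iii): syllable 1 coda contains /n/ → illicit
/a/ — σ1 onset /∅/, coda /∅/ ok → licit
/jo/ — σ1 onset /j/, coda /∅/ ok → licit

/fu/, /a/, /jo/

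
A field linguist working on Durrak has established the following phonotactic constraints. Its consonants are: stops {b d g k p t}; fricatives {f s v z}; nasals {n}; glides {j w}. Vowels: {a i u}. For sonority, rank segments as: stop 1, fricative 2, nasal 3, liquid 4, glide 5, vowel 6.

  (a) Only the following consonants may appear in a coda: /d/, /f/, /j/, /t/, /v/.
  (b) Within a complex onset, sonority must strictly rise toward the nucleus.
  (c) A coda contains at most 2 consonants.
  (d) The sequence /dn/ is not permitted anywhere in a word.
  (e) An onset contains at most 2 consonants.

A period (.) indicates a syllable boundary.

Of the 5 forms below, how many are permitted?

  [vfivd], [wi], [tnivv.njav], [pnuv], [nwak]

3

[vfivd] — violates constraint (b): syllable 1 onset /vf/: /v/ (fricative, 2) → /f/ (fricative, 2) does not rise → not permitted
[wi] — σ1 onset /w/, coda /∅/ ok → permitted
[tnivv.njav] — σ1 onset /tn/ (1→3 rises), coda /vv/ (2C) ok; σ2 onset /nj/ (3→5 rises), coda /v/ ok → permitted
[pnuv] — σ1 onset /pn/ (1→3 rises), coda /v/ ok → permitted
[nwak] — violates constraint (a): syllable 1 coda contains /k/, which is not a licensed coda consonant → not permitted
Permitted: [wi], [tnivv.njav], [pnuv] → 3.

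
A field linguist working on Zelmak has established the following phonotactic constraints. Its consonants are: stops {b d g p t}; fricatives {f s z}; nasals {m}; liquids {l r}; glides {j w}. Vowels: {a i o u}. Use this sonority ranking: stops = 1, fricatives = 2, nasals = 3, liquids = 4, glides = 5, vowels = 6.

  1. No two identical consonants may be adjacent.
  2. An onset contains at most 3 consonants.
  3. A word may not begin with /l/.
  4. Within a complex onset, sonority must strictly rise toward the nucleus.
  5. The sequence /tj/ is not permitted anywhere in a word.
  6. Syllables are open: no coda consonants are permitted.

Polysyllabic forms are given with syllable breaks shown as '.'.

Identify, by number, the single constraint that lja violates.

3

lja: word begins with /l/.
This is a violation of constraint 3: "A word may not begin with /l/."
The remaining constraints (1, 2, 4, 5, 6) are satisfied.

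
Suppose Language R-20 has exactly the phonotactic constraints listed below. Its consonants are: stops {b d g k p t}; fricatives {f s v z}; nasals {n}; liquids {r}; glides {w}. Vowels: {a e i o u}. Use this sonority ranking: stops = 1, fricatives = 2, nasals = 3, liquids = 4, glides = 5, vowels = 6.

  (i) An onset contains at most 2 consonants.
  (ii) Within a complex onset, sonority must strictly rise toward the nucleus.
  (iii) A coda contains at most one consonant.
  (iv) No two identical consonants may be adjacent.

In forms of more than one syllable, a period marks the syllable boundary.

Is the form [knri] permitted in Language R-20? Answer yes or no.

[knri] — violates constraint (i): syllable 1 onset /knr/ has 3 consonants (> 2) → not permitted

no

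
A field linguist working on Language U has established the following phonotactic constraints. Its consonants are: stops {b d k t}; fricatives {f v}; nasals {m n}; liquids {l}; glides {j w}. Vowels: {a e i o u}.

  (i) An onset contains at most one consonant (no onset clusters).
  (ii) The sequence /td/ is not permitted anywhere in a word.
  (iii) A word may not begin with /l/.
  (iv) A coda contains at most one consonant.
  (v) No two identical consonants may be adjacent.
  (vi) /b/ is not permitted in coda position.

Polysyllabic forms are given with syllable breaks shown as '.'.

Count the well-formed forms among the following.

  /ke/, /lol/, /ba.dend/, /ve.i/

/ke/ — σ1 onset /k/, coda /∅/ ok → well-formed
/lol/ — violates constraint (iii): word begins with /l/ → ill-formed
/ba.dend/ — violates constraint (iv): syllable 2 coda /nd/ has 2 consonants (> 1) → ill-formed
/ve.i/ — σ1 onset /v/, coda /∅/ ok; σ2 onset /∅/, coda /∅/ ok → well-formed
Well-formed: /ke/, /ve.i/ → 2.

2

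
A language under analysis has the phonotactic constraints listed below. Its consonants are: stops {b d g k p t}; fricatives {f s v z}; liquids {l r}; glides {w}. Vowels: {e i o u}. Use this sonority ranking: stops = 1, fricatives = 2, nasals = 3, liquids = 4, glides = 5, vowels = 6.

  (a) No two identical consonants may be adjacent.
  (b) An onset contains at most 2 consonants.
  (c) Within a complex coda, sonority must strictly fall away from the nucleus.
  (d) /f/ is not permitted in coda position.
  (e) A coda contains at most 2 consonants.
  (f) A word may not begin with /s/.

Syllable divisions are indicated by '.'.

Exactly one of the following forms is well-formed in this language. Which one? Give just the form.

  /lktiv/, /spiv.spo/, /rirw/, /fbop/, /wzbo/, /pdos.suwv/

/lktiv/ — violates constraint (b): syllable 1 onset /lkt/ has 3 consonants (> 2) → ill-formed
/spiv.spo/ — violates constraint (f): word begins with /s/ → ill-formed
/rirw/ — violates constraint (c): syllable 1 coda /rw/: /r/ (liquid, 4) → /w/ (glide, 5) does not fall → ill-formed
/fbop/ — σ1 onset /fb/ (2C), coda /p/ ok → well-formed
/wzbo/ — violates constraint (b): syllable 1 onset /wzb/ has 3 consonants (> 2) → ill-formed
/pdos.suwv/ — violates constraint (a): adjacent identical consonants /ss/ → ill-formed

/fbop/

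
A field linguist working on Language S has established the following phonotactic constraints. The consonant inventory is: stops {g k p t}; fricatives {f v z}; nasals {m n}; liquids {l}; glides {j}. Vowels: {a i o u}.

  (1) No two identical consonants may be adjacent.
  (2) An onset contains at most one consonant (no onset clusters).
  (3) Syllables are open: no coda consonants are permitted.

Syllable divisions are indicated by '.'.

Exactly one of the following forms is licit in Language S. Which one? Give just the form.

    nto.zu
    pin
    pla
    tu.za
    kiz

tu.za

nto.zu — violates constraint 2: syllable 1 onset /nt/ has 2 consonants (> 1) → illicit
pin — violates constraint 3: syllable 1 coda /n/ has 1 consonant (> 0) → illicit
pla — violates constraint 2: syllable 1 onset /pl/ has 2 consonants (> 1) → illicit
tu.za — σ1 onset /t/, coda /∅/ ok; σ2 onset /z/, coda /∅/ ok → licit
kiz — violates constraint 3: syllable 1 coda /z/ has 1 consonant (> 0) → illicit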